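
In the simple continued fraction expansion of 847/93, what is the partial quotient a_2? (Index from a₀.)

847 = 9·93 + 10   →  a_0 = 9
93 = 9·10 + 3   →  a_1 = 9
10 = 3·3 + 1   →  a_2 = 3

3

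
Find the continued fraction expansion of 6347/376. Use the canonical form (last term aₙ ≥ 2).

6347 = 16×376 + 331
376 = 1×331 + 45
331 = 7×45 + 16
45 = 2×16 + 13
16 = 1×13 + 3
13 = 4×3 + 1
3 = 3×1 + 0  (stop)
So 6347/376 = [16; 1, 7, 2, 1, 4, 3].

[16; 1, 7, 2, 1, 4, 3]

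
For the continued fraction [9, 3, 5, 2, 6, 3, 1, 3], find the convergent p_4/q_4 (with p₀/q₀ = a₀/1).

2105/226

Using pₖ = aₖpₖ₋₁ + pₖ₋₂, qₖ = aₖqₖ₋₁ + qₖ₋₂ (with p₋₁=1, p₋₂=0, q₋₁=0, q₋₂=1):
  k=0: a=9, p=9, q=1
  k=1: a=3, p=28, q=3
  k=2: a=5, p=149, q=16
  k=3: a=2, p=326, q=35
  k=4: a=6, p=2105, q=226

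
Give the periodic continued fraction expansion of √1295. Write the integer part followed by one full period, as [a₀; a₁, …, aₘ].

a₀ = ⌊√1295⌋ = 35.

[35; 1, 70]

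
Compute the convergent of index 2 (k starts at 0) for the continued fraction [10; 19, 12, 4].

Using pₖ = aₖpₖ₋₁ + pₖ₋₂, qₖ = aₖqₖ₋₁ + qₖ₋₂ (with p₋₁=1, p₋₂=0, q₋₁=0, q₋₂=1):
  k=0: a=10, p=10, q=1
  k=1: a=19, p=191, q=19
  k=2: a=12, p=2302, q=229

2302/229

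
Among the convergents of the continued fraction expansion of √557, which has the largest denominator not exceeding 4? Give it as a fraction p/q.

√557 = [23; 1, 1, 1, 1, 46, …] (period length 5).
Convergents:
  p_0/q_0 = 23/1
  p_1/q_1 = 24/1
  p_2/q_2 = 47/2
  p_3/q_3 = 71/3
  p_4/q_4 = 118/5
q_3 = 3 ≤ 4 < 5 = q_4, so the answer is 71/3.

71/3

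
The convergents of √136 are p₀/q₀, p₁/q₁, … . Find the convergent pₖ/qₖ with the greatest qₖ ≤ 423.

2449/210

√136 = [11; 1, 1, 1, 22, …] (period length 4).
Convergents:
  p_0/q_0 = 11/1
  p_1/q_1 = 12/1
  p_2/q_2 = 23/2
  p_3/q_3 = 35/3
  p_4/q_4 = 793/68
  p_5/q_5 = 828/71
  p_6/q_6 = 1621/139
  p_7/q_7 = 2449/210
  p_8/q_8 = 55499/4759
q_7 = 210 ≤ 423 < 4759 = q_8, so the answer is 2449/210.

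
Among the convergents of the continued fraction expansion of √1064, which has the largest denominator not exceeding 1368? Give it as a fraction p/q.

√1064 = [32; 1, 1, 1, 1, 1, 1, 1, 64, …] (period length 8).
Convergents:
  p_0/q_0 = 32/1
  p_1/q_1 = 33/1
  p_2/q_2 = 65/2
  p_3/q_3 = 98/3
  p_4/q_4 = 163/5
  p_5/q_5 = 261/8
  p_6/q_6 = 424/13
  p_7/q_7 = 685/21
  p_8/q_8 = 44264/1357
  p_9/q_9 = 44949/1378
q_8 = 1357 ≤ 1368 < 1378 = q_9, so the answer is 44264/1357.

44264/1357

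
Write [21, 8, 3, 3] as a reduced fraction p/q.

Fold from the inside: start with 3/1.
  3 + 1/3 = 10/3
  8 + 3/10 = 83/10
  21 + 10/83 = 1753/83

1753/83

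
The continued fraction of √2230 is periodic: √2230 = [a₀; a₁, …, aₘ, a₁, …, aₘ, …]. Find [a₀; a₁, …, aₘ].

a₀ = ⌊√2230⌋ = 47.
With m₀=0, d₀=1 and mₖ₊₁ = dₖaₖ − mₖ, dₖ₊₁ = (n − mₖ₊₁²)/dₖ, aₖ₊₁ = ⌊(a₀+mₖ₊₁)/dₖ₊₁⌋:
  k=1: m=47, d=21, a=4
  k=2: m=37, d=41, a=2
  k=3: m=45, d=5, a=18
  k=4: m=45, d=41, a=2
  k=5: m=37, d=21, a=4
  k=6: m=47, d=1, a=94
d=1 and a=2a₀=94 at k=6, so the next step gives (m, d) = (47, 21) again — its k=1 value — and the period has length 6.

[47; 4, 2, 18, 2, 4, 94]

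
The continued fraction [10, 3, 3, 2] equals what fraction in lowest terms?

Using pₖ = aₖpₖ₋₁ + pₖ₋₂ and qₖ = aₖqₖ₋₁ + qₖ₋₂:
  k=0: a=10, p=10, q=1
  k=1: a=3, p=31, q=3
  k=2: a=3, p=103, q=10
  k=3: a=2, p=237, q=23

237/23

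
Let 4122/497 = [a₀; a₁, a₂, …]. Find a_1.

3

4122 = 8·497 + 146   →  a_0 = 8
497 = 3·146 + 59   →  a_1 = 3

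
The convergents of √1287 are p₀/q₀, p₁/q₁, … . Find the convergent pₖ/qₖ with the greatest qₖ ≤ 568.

20341/567

√1287 = [35; 1, 6, 1, 70, …] (period length 4).
Convergents:
  p_0/q_0 = 35/1
  p_1/q_1 = 36/1
  p_2/q_2 = 251/7
  p_3/q_3 = 287/8
  p_4/q_4 = 20341/567
  p_5/q_5 = 20628/575
q_4 = 567 ≤ 568 < 575 = q_5, so the answer is 20341/567.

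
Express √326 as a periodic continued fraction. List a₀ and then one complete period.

[18; 18, 36]

a₀ = ⌊√326⌋ = 18.
With m₀=0, d₀=1 and mₖ₊₁ = dₖaₖ − mₖ, dₖ₊₁ = (n − mₖ₊₁²)/dₖ, aₖ₊₁ = ⌊(a₀+mₖ₊₁)/dₖ₊₁⌋:
  k=1: m=18, d=2, a=18
  k=2: m=18, d=1, a=36
d=1 and a=2a₀=36 at k=2, so the next step gives (m, d) = (18, 2) again — its k=1 value — and the period has length 2.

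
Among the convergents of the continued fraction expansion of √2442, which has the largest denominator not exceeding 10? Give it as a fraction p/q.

√2442 = [49; 2, 2, 2, 98, …] (period length 4).
Convergents:
  p_0/q_0 = 49/1
  p_1/q_1 = 99/2
  p_2/q_2 = 247/5
  p_3/q_3 = 593/12
q_2 = 5 ≤ 10 < 12 = q_3, so the answer is 247/5.

247/5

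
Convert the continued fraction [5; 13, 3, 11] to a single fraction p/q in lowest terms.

Fold from the inside: start with 11/1.
  3 + 1/11 = 34/11
  13 + 11/34 = 453/34
  5 + 34/453 = 2299/453

2299/453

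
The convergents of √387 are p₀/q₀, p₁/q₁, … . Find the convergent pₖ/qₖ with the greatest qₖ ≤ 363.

√387 = [19; 1, 2, 19, 2, 1, 38, …] (period length 6).
Convergents:
  p_0/q_0 = 19/1
  p_1/q_1 = 20/1
  p_2/q_2 = 59/3
  p_3/q_3 = 1141/58
  p_4/q_4 = 2341/119
  p_5/q_5 = 3482/177
  p_6/q_6 = 134657/6845
q_5 = 177 ≤ 363 < 6845 = q_6, so the answer is 3482/177.

3482/177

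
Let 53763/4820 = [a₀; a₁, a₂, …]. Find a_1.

53763 = 11·4820 + 743   →  a_0 = 11
4820 = 6·743 + 362   →  a_1 = 6

6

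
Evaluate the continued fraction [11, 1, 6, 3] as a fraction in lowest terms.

Using pₖ = aₖpₖ₋₁ + pₖ₋₂ and qₖ = aₖqₖ₋₁ + qₖ₋₂:
  k=0: a=11, p=11, q=1
  k=1: a=1, p=12, q=1
  k=2: a=6, p=83, q=7
  k=3: a=3, p=261, q=22

261/22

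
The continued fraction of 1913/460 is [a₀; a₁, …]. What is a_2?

3

1913 = 4·460 + 73   →  a_0 = 4
460 = 6·73 + 22   →  a_1 = 6
73 = 3·22 + 7   →  a_2 = 3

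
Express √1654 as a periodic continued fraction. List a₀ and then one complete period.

[40; 1, 2, 40, 2, 1, 80]

a₀ = ⌊√1654⌋ = 40.
With m₀=0, d₀=1 and mₖ₊₁ = dₖaₖ − mₖ, dₖ₊₁ = (n − mₖ₊₁²)/dₖ, aₖ₊₁ = ⌊(a₀+mₖ₊₁)/dₖ₊₁⌋:
  k=1: m=40, d=54, a=1
  k=2: m=14, d=27, a=2
  k=3: m=40, d=2, a=40
  k=4: m=40, d=27, a=2
  k=5: m=14, d=54, a=1
  k=6: m=40, d=1, a=80
d=1 and a=2a₀=80 at k=6, so the next step gives (m, d) = (40, 54) again — its k=1 value — and the period has length 6.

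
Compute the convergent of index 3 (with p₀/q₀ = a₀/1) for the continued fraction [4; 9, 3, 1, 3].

Using pₖ = aₖpₖ₋₁ + pₖ₋₂, qₖ = aₖqₖ₋₁ + qₖ₋₂ (with p₋₁=1, p₋₂=0, q₋₁=0, q₋₂=1):
  k=0: a=4, p=4, q=1
  k=1: a=9, p=37, q=9
  k=2: a=3, p=115, q=28
  k=3: a=1, p=152, q=37

152/37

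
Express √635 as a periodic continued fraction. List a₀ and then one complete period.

[25; 5, 50]

a₀ = ⌊√635⌋ = 25.
With m₀=0, d₀=1 and mₖ₊₁ = dₖaₖ − mₖ, dₖ₊₁ = (n − mₖ₊₁²)/dₖ, aₖ₊₁ = ⌊(a₀+mₖ₊₁)/dₖ₊₁⌋:
  k=1: m=25, d=10, a=5
  k=2: m=25, d=1, a=50
d=1 and a=2a₀=50 at k=2, so the next step gives (m, d) = (25, 10) again — its k=1 value — and the period has length 2.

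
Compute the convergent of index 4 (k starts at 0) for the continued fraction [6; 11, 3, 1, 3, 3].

Using pₖ = aₖpₖ₋₁ + pₖ₋₂, qₖ = aₖqₖ₋₁ + qₖ₋₂ (with p₋₁=1, p₋₂=0, q₋₁=0, q₋₂=1):
  k=0: a=6, p=6, q=1
  k=1: a=11, p=67, q=11
  k=2: a=3, p=207, q=34
  k=3: a=1, p=274, q=45
  k=4: a=3, p=1029, q=169

1029/169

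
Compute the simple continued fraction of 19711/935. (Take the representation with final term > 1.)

19711 = 21×935 + 76
935 = 12×76 + 23
76 = 3×23 + 7
23 = 3×7 + 2
7 = 3×2 + 1
2 = 2×1 + 0  (stop)
So 19711/935 = [21; 12, 3, 3, 3, 2].

[21; 12, 3, 3, 3, 2]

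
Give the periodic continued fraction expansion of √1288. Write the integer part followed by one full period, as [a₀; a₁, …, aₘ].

a₀ = ⌊√1288⌋ = 35.
With m₀=0, d₀=1 and mₖ₊₁ = dₖaₖ − mₖ, dₖ₊₁ = (n − mₖ₊₁²)/dₖ, aₖ₊₁ = ⌊(a₀+mₖ₊₁)/dₖ₊₁⌋:
  k=1: m=35, d=63, a=1
  k=2: m=28, d=8, a=7
  k=3: m=28, d=63, a=1
  k=4: m=35, d=1, a=70
d=1 and a=2a₀=70 at k=4, so the next step gives (m, d) = (35, 63) again — its k=1 value — and the period has length 4.

[35; 1, 7, 1, 70]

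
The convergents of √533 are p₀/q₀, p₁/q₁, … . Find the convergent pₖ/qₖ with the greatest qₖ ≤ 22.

√533 = [23; 11, 1, 1, 11, 46, …] (period length 5).
Convergents:
  p_0/q_0 = 23/1
  p_1/q_1 = 254/11
  p_2/q_2 = 277/12
  p_3/q_3 = 531/23
q_2 = 12 ≤ 22 < 23 = q_3, so the answer is 277/12.

277/12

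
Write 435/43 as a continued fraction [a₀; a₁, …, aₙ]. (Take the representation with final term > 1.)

[10; 8, 1, 1, 2]

435 = 10×43 + 5
43 = 8×5 + 3
5 = 1×3 + 2
3 = 1×2 + 1
2 = 2×1 + 0  (stop)
So 435/43 = [10; 8, 1, 1, 2].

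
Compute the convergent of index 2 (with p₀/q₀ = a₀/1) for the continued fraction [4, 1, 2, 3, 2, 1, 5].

14/3

Using pₖ = aₖpₖ₋₁ + pₖ₋₂, qₖ = aₖqₖ₋₁ + qₖ₋₂ (with p₋₁=1, p₋₂=0, q₋₁=0, q₋₂=1):
  k=0: a=4, p=4, q=1
  k=1: a=1, p=5, q=1
  k=2: a=2, p=14, q=3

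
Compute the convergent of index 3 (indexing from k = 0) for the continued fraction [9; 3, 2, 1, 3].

Using pₖ = aₖpₖ₋₁ + pₖ₋₂, qₖ = aₖqₖ₋₁ + qₖ₋₂ (with p₋₁=1, p₋₂=0, q₋₁=0, q₋₂=1):
  k=0: a=9, p=9, q=1
  k=1: a=3, p=28, q=3
  k=2: a=2, p=65, q=7
  k=3: a=1, p=93, q=10

93/10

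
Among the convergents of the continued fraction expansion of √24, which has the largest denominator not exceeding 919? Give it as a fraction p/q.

4316/881

√24 = [4; 1, 8, …] (period length 2).
Convergents:
  p_0/q_0 = 4/1
  p_1/q_1 = 5/1
  p_2/q_2 = 44/9
  p_3/q_3 = 49/10
  p_4/q_4 = 436/89
  p_5/q_5 = 485/99
  p_6/q_6 = 4316/881
  p_7/q_7 = 4801/980
q_6 = 881 ≤ 919 < 980 = q_7, so the answer is 4316/881.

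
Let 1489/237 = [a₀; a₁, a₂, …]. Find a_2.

1489 = 6·237 + 67   →  a_0 = 6
237 = 3·67 + 36   →  a_1 = 3
67 = 1·36 + 31   →  a_2 = 1

1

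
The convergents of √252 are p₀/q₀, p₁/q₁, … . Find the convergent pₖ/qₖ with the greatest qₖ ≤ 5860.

√252 = [15; 1, 6, 1, 30, …] (period length 4).
Convergents:
  p_0/q_0 = 15/1
  p_1/q_1 = 16/1
  p_2/q_2 = 111/7
  p_3/q_3 = 127/8
  p_4/q_4 = 3921/247
  p_5/q_5 = 4048/255
  p_6/q_6 = 28209/1777
  p_7/q_7 = 32257/2032
  p_8/q_8 = 995919/62737
q_7 = 2032 ≤ 5860 < 62737 = q_8, so the answer is 32257/2032.

32257/2032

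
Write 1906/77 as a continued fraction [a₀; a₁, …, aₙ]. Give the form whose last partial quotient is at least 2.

[24; 1, 3, 19]

1906 = 24·77 + 58
77 = 1·58 + 19
58 = 3·19 + 1
19 = 19·1 + 0  (stop)
So 1906/77 = [24; 1, 3, 19].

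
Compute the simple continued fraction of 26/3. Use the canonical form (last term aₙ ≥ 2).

[8; 1, 2]

26 = 8·3 + 2
3 = 1·2 + 1
2 = 2·1 + 0  (stop)
So 26/3 = [8; 1, 2].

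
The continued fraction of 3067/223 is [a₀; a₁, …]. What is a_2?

3

3067 = 13·223 + 168   →  a_0 = 13
223 = 1·168 + 55   →  a_1 = 1
168 = 3·55 + 3   →  a_2 = 3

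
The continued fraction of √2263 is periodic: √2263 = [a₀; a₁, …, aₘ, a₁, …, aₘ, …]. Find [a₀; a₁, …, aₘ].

a₀ = ⌊√2263⌋ = 47.

[47; 1, 1, 3, 47, 3, 1, 1, 94]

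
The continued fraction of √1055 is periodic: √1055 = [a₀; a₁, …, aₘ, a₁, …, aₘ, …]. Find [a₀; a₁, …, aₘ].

a₀ = ⌊√1055⌋ = 32.
With m₀=0, d₀=1 and mₖ₊₁ = dₖaₖ − mₖ, dₖ₊₁ = (n − mₖ₊₁²)/dₖ, aₖ₊₁ = ⌊(a₀+mₖ₊₁)/dₖ₊₁⌋:
  k=1: m=32, d=31, a=2
  k=2: m=30, d=5, a=12
  k=3: m=30, d=31, a=2
  k=4: m=32, d=1, a=64
d=1 and a=2a₀=64 at k=4, so the next step gives (m, d) = (32, 31) again — its k=1 value — and the period has length 4.

[32; 2, 12, 2, 64]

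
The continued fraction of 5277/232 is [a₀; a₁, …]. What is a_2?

2

5277 = 22·232 + 173   →  a_0 = 22
232 = 1·173 + 59   →  a_1 = 1
173 = 2·59 + 55   →  a_2 = 2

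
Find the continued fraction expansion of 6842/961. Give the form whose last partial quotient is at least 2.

[7; 8, 2, 1, 4, 8]

6842 = 7·961 + 115
961 = 8·115 + 41
115 = 2·41 + 33
41 = 1·33 + 8
33 = 4·8 + 1
8 = 8·1 + 0  (stop)
So 6842/961 = [7; 8, 2, 1, 4, 8].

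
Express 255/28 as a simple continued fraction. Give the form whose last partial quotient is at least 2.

[9; 9, 3]

255 = 9*28 + 3
28 = 9*3 + 1
3 = 3*1 + 0  (stop)
So 255/28 = [9; 9, 3].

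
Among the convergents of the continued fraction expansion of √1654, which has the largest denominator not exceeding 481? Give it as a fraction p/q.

14885/366

√1654 = [40; 1, 2, 40, 2, 1, 80, …] (period length 6).
Convergents:
  p_0/q_0 = 40/1
  p_1/q_1 = 41/1
  p_2/q_2 = 122/3
  p_3/q_3 = 4921/121
  p_4/q_4 = 9964/245
  p_5/q_5 = 14885/366
  p_6/q_6 = 1200764/29525
q_5 = 366 ≤ 481 < 29525 = q_6, so the answer is 14885/366.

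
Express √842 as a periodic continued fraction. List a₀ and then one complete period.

a₀ = ⌊√842⌋ = 29.
With m₀=0, d₀=1 and mₖ₊₁ = dₖaₖ − mₖ, dₖ₊₁ = (n − mₖ₊₁²)/dₖ, aₖ₊₁ = ⌊(a₀+mₖ₊₁)/dₖ₊₁⌋:
  k=1: m=29, d=1, a=58
d=1 and a=2a₀=58 at k=1, so the next step gives (m, d) = (29, 1) again — its k=1 value — and the period has length 1.

[29; 58]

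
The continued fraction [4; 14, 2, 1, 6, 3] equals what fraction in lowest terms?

Using pₖ = aₖpₖ₋₁ + pₖ₋₂ and qₖ = aₖqₖ₋₁ + qₖ₋₂:
  k=0: a=4, p=4, q=1
  k=1: a=14, p=57, q=14
  k=2: a=2, p=118, q=29
  k=3: a=1, p=175, q=43
  k=4: a=6, p=1168, q=287
  k=5: a=3, p=3679, q=904

3679/904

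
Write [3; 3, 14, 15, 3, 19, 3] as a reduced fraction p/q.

389729/117190

Fold from the inside: start with 3/1.
  19 + 1/3 = 58/3
  3 + 3/58 = 177/58
  15 + 58/177 = 2713/177
  14 + 177/2713 = 38159/2713
  3 + 2713/38159 = 117190/38159
  3 + 38159/117190 = 389729/117190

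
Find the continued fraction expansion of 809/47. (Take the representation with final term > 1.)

809 = 17*47 + 10
47 = 4*10 + 7
10 = 1*7 + 3
7 = 2*3 + 1
3 = 3*1 + 0  (stop)
So 809/47 = [17; 4, 1, 2, 3].

[17; 4, 1, 2, 3]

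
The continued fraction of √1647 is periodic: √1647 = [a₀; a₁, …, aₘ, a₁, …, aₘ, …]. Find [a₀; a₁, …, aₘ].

[40; 1, 1, 2, 1, 1, 80]

a₀ = ⌊√1647⌋ = 40.
With m₀=0, d₀=1 and mₖ₊₁ = dₖaₖ − mₖ, dₖ₊₁ = (n − mₖ₊₁²)/dₖ, aₖ₊₁ = ⌊(a₀+mₖ₊₁)/dₖ₊₁⌋:
  k=1: m=40, d=47, a=1
  k=2: m=7, d=34, a=1
  k=3: m=27, d=27, a=2
  k=4: m=27, d=34, a=1
  k=5: m=7, d=47, a=1
  k=6: m=40, d=1, a=80
d=1 and a=2a₀=80 at k=6, so the next step gives (m, d) = (40, 47) again — its k=1 value — and the period has length 6.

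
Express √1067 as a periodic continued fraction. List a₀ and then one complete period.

a₀ = ⌊√1067⌋ = 32.
With m₀=0, d₀=1 and mₖ₊₁ = dₖaₖ − mₖ, dₖ₊₁ = (n − mₖ₊₁²)/dₖ, aₖ₊₁ = ⌊(a₀+mₖ₊₁)/dₖ₊₁⌋:
  k=1: m=32, d=43, a=1
  k=2: m=11, d=22, a=1
  k=3: m=11, d=43, a=1
  k=4: m=32, d=1, a=64
d=1 and a=2a₀=64 at k=4, so the next step gives (m, d) = (32, 43) again — its k=1 value — and the period has length 4.

[32; 1, 1, 1, 64]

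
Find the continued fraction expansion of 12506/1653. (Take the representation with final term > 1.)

12506 = 7·1653 + 935
1653 = 1·935 + 718
935 = 1·718 + 217
718 = 3·217 + 67
217 = 3·67 + 16
67 = 4·16 + 3
16 = 5·3 + 1
3 = 3·1 + 0  (stop)
So 12506/1653 = [7; 1, 1, 3, 3, 4, 5, 3].

[7; 1, 1, 3, 3, 4, 5, 3]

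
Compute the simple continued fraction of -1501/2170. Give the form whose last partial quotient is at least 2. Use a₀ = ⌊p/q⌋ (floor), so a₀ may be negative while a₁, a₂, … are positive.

[-1; 3, 4, 9, 1, 1, 2, 3]

-1501 = -1*2170 + 669
2170 = 3*669 + 163
669 = 4*163 + 17
163 = 9*17 + 10
17 = 1*10 + 7
10 = 1*7 + 3
7 = 2*3 + 1
3 = 3*1 + 0  (stop)
So -1501/2170 = [-1; 3, 4, 9, 1, 1, 2, 3].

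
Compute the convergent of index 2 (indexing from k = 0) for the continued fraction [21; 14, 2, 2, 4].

611/29

Using pₖ = aₖpₖ₋₁ + pₖ₋₂, qₖ = aₖqₖ₋₁ + qₖ₋₂ (with p₋₁=1, p₋₂=0, q₋₁=0, q₋₂=1):
  k=0: a=21, p=21, q=1
  k=1: a=14, p=295, q=14
  k=2: a=2, p=611, q=29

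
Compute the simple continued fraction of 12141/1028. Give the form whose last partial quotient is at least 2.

[11; 1, 4, 3, 1, 2, 8, 2]

12141 = 11·1028 + 833
1028 = 1·833 + 195
833 = 4·195 + 53
195 = 3·53 + 36
53 = 1·36 + 17
36 = 2·17 + 2
17 = 8·2 + 1
2 = 2·1 + 0  (stop)
So 12141/1028 = [11; 1, 4, 3, 1, 2, 8, 2].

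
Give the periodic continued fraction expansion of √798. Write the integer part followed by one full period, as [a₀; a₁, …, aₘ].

a₀ = ⌊√798⌋ = 28.
With m₀=0, d₀=1 and mₖ₊₁ = dₖaₖ − mₖ, dₖ₊₁ = (n − mₖ₊₁²)/dₖ, aₖ₊₁ = ⌊(a₀+mₖ₊₁)/dₖ₊₁⌋:
  k=1: m=28, d=14, a=4
  k=2: m=28, d=1, a=56
d=1 and a=2a₀=56 at k=2, so the next step gives (m, d) = (28, 14) again — its k=1 value — and the period has length 2.

[28; 4, 56]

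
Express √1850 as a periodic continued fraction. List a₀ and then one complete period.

[43; 86]

a₀ = ⌊√1850⌋ = 43.
With m₀=0, d₀=1 and mₖ₊₁ = dₖaₖ − mₖ, dₖ₊₁ = (n − mₖ₊₁²)/dₖ, aₖ₊₁ = ⌊(a₀+mₖ₊₁)/dₖ₊₁⌋:
  k=1: m=43, d=1, a=86
d=1 and a=2a₀=86 at k=1, so the next step gives (m, d) = (43, 1) again — its k=1 value — and the period has length 1.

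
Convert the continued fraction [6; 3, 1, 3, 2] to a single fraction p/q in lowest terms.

Fold from the inside: start with 2/1.
  3 + 1/2 = 7/2
  1 + 2/7 = 9/7
  3 + 7/9 = 34/9
  6 + 9/34 = 213/34

213/34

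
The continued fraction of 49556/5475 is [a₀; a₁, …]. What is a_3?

15

49556 = 9·5475 + 281   →  a_0 = 9
5475 = 19·281 + 136   →  a_1 = 19
281 = 2·136 + 9   →  a_2 = 2
136 = 15·9 + 1   →  a_3 = 15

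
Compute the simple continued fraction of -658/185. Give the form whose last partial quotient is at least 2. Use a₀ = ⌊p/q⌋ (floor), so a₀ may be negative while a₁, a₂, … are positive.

[-4; 2, 3, 1, 9, 2]

-658 = -4×185 + 82
185 = 2×82 + 21
82 = 3×21 + 19
21 = 1×19 + 2
19 = 9×2 + 1
2 = 2×1 + 0  (stop)
So -658/185 = [-4; 2, 3, 1, 9, 2].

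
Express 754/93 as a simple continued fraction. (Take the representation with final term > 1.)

754 = 8·93 + 10
93 = 9·10 + 3
10 = 3·3 + 1
3 = 3·1 + 0  (stop)
So 754/93 = [8; 9, 3, 3].

[8; 9, 3, 3]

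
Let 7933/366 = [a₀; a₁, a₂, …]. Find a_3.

13

7933 = 21·366 + 247   →  a_0 = 21
366 = 1·247 + 119   →  a_1 = 1
247 = 2·119 + 9   →  a_2 = 2
119 = 13·9 + 2   →  a_3 = 13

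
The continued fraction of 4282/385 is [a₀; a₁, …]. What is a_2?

4282 = 11·385 + 47   →  a_0 = 11
385 = 8·47 + 9   →  a_1 = 8
47 = 5·9 + 2   →  a_2 = 5

5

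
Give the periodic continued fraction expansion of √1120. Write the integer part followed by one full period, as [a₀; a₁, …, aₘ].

[33; 2, 6, 1, 15, 1, 6, 2, 66]

a₀ = ⌊√1120⌋ = 33.
With m₀=0, d₀=1 and mₖ₊₁ = dₖaₖ − mₖ, dₖ₊₁ = (n − mₖ₊₁²)/dₖ, aₖ₊₁ = ⌊(a₀+mₖ₊₁)/dₖ₊₁⌋:
  k=1: m=33, d=31, a=2
  k=2: m=29, d=9, a=6
  k=3: m=25, d=55, a=1
  k=4: m=30, d=4, a=15
  k=5: m=30, d=55, a=1
  k=6: m=25, d=9, a=6
  k=7: m=29, d=31, a=2
  k=8: m=33, d=1, a=66
d=1 and a=2a₀=66 at k=8, so the next step gives (m, d) = (33, 31) again — its k=1 value — and the period has length 8.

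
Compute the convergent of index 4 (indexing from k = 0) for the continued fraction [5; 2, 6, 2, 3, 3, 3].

530/97

Using pₖ = aₖpₖ₋₁ + pₖ₋₂, qₖ = aₖqₖ₋₁ + qₖ₋₂ (with p₋₁=1, p₋₂=0, q₋₁=0, q₋₂=1):
  k=0: a=5, p=5, q=1
  k=1: a=2, p=11, q=2
  k=2: a=6, p=71, q=13
  k=3: a=2, p=153, q=28
  k=4: a=3, p=530, q=97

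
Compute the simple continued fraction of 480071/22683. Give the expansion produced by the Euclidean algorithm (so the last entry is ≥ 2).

480071 = 21*22683 + 3728
22683 = 6*3728 + 315
3728 = 11*315 + 263
315 = 1*263 + 52
263 = 5*52 + 3
52 = 17*3 + 1
3 = 3*1 + 0  (stop)
So 480071/22683 = [21; 6, 11, 1, 5, 17, 3].

[21; 6, 11, 1, 5, 17, 3]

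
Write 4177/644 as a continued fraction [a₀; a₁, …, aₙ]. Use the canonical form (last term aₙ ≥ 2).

4177 = 6×644 + 313
644 = 2×313 + 18
313 = 17×18 + 7
18 = 2×7 + 4
7 = 1×4 + 3
4 = 1×3 + 1
3 = 3×1 + 0  (stop)
So 4177/644 = [6; 2, 17, 2, 1, 1, 3].

[6; 2, 17, 2, 1, 1, 3]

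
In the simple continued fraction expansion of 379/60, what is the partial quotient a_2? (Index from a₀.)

379 = 6·60 + 19   →  a_0 = 6
60 = 3·19 + 3   →  a_1 = 3
19 = 6·3 + 1   →  a_2 = 6

6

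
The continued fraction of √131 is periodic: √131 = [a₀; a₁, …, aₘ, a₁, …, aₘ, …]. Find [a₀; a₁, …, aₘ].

[11; 2, 4, 11, 4, 2, 22]

a₀ = ⌊√131⌋ = 11.
With m₀=0, d₀=1 and mₖ₊₁ = dₖaₖ − mₖ, dₖ₊₁ = (n − mₖ₊₁²)/dₖ, aₖ₊₁ = ⌊(a₀+mₖ₊₁)/dₖ₊₁⌋:
  k=1: m=11, d=10, a=2
  k=2: m=9, d=5, a=4
  k=3: m=11, d=2, a=11
  k=4: m=11, d=5, a=4
  k=5: m=9, d=10, a=2
  k=6: m=11, d=1, a=22
d=1 and a=2a₀=22 at k=6, so the next step gives (m, d) = (11, 10) again — its k=1 value — and the period has length 6.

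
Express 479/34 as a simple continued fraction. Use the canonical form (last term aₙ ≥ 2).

[14; 11, 3]

479 = 14·34 + 3
34 = 11·3 + 1
3 = 3·1 + 0  (stop)
So 479/34 = [14; 11, 3].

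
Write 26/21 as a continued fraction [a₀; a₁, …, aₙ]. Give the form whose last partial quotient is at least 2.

[1; 4, 5]

26 = 1*21 + 5
21 = 4*5 + 1
5 = 5*1 + 0  (stop)
So 26/21 = [1; 4, 5].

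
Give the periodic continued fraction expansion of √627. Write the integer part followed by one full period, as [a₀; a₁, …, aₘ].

[25; 25, 50]

a₀ = ⌊√627⌋ = 25.
With m₀=0, d₀=1 and mₖ₊₁ = dₖaₖ − mₖ, dₖ₊₁ = (n − mₖ₊₁²)/dₖ, aₖ₊₁ = ⌊(a₀+mₖ₊₁)/dₖ₊₁⌋:
  k=1: m=25, d=2, a=25
  k=2: m=25, d=1, a=50
d=1 and a=2a₀=50 at k=2, so the next step gives (m, d) = (25, 2) again — its k=1 value — and the period has length 2.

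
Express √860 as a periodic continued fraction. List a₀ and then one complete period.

[29; 3, 14, 3, 58]

a₀ = ⌊√860⌋ = 29.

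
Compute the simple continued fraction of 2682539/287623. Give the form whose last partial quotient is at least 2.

2682539 = 9×287623 + 93932
287623 = 3×93932 + 5827
93932 = 16×5827 + 700
5827 = 8×700 + 227
700 = 3×227 + 19
227 = 11×19 + 18
19 = 1×18 + 1
18 = 18×1 + 0  (stop)
So 2682539/287623 = [9; 3, 16, 8, 3, 11, 1, 18].

[9; 3, 16, 8, 3, 11, 1, 18]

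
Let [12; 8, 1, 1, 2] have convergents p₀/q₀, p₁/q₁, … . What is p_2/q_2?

Using pₖ = aₖpₖ₋₁ + pₖ₋₂, qₖ = aₖqₖ₋₁ + qₖ₋₂ (with p₋₁=1, p₋₂=0, q₋₁=0, q₋₂=1):
  k=0: a=12, p=12, q=1
  k=1: a=8, p=97, q=8
  k=2: a=1, p=109, q=9

109/9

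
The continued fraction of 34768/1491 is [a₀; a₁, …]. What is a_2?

34768 = 23·1491 + 475   →  a_0 = 23
1491 = 3·475 + 66   →  a_1 = 3
475 = 7·66 + 13   →  a_2 = 7

7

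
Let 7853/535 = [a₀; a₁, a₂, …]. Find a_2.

7853 = 14·535 + 363   →  a_0 = 14
535 = 1·363 + 172   →  a_1 = 1
363 = 2·172 + 19   →  a_2 = 2

2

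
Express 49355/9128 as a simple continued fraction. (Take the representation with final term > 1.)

[5; 2, 2, 5, 3, 10, 3, 3]

49355 = 5·9128 + 3715
9128 = 2·3715 + 1698
3715 = 2·1698 + 319
1698 = 5·319 + 103
319 = 3·103 + 10
103 = 10·10 + 3
10 = 3·3 + 1
3 = 3·1 + 0  (stop)
So 49355/9128 = [5; 2, 2, 5, 3, 10, 3, 3].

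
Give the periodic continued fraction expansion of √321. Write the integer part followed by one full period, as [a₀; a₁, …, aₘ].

[17; 1, 10, 1, 34]

a₀ = ⌊√321⌋ = 17.
With m₀=0, d₀=1 and mₖ₊₁ = dₖaₖ − mₖ, dₖ₊₁ = (n − mₖ₊₁²)/dₖ, aₖ₊₁ = ⌊(a₀+mₖ₊₁)/dₖ₊₁⌋:
  k=1: m=17, d=32, a=1
  k=2: m=15, d=3, a=10
  k=3: m=15, d=32, a=1
  k=4: m=17, d=1, a=34
d=1 and a=2a₀=34 at k=4, so the next step gives (m, d) = (17, 32) again — its k=1 value — and the period has length 4.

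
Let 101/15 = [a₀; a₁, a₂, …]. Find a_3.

1

101 = 6·15 + 11   →  a_0 = 6
15 = 1·11 + 4   →  a_1 = 1
11 = 2·4 + 3   →  a_2 = 2
4 = 1·3 + 1   →  a_3 = 1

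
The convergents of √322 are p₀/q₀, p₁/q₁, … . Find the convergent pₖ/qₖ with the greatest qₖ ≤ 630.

√322 = [17; 1, 16, 1, 34, …] (period length 4).
Convergents:
  p_0/q_0 = 17/1
  p_1/q_1 = 18/1
  p_2/q_2 = 305/17
  p_3/q_3 = 323/18
  p_4/q_4 = 11287/629
  p_5/q_5 = 11610/647
q_4 = 629 ≤ 630 < 647 = q_5, so the answer is 11287/629.

11287/629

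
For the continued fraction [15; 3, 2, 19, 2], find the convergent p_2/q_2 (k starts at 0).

Using pₖ = aₖpₖ₋₁ + pₖ₋₂, qₖ = aₖqₖ₋₁ + qₖ₋₂ (with p₋₁=1, p₋₂=0, q₋₁=0, q₋₂=1):
  k=0: a=15, p=15, q=1
  k=1: a=3, p=46, q=3
  k=2: a=2, p=107, q=7

107/7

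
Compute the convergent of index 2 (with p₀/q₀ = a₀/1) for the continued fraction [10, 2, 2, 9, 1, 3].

Using pₖ = aₖpₖ₋₁ + pₖ₋₂, qₖ = aₖqₖ₋₁ + qₖ₋₂ (with p₋₁=1, p₋₂=0, q₋₁=0, q₋₂=1):
  k=0: a=10, p=10, q=1
  k=1: a=2, p=21, q=2
  k=2: a=2, p=52, q=5

52/5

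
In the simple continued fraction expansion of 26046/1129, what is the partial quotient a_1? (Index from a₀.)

26046 = 23·1129 + 79   →  a_0 = 23
1129 = 14·79 + 23   →  a_1 = 14

14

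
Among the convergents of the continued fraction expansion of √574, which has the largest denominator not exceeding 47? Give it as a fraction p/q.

575/24

√574 = [23; 1, 22, 1, 46, …] (period length 4).
Convergents:
  p_0/q_0 = 23/1
  p_1/q_1 = 24/1
  p_2/q_2 = 551/23
  p_3/q_3 = 575/24
  p_4/q_4 = 27001/1127
q_3 = 24 ≤ 47 < 1127 = q_4, so the answer is 575/24.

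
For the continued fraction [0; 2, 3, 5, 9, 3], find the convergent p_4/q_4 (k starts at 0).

147/340

Using pₖ = aₖpₖ₋₁ + pₖ₋₂, qₖ = aₖqₖ₋₁ + qₖ₋₂ (with p₋₁=1, p₋₂=0, q₋₁=0, q₋₂=1):
  k=0: a=0, p=0, q=1
  k=1: a=2, p=1, q=2
  k=2: a=3, p=3, q=7
  k=3: a=5, p=16, q=37
  k=4: a=9, p=147, q=340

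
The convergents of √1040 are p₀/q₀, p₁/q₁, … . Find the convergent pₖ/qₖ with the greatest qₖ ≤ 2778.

33281/1032

√1040 = [32; 4, 64, …] (period length 2).
Convergents:
  p_0/q_0 = 32/1
  p_1/q_1 = 129/4
  p_2/q_2 = 8288/257
  p_3/q_3 = 33281/1032
  p_4/q_4 = 2138272/66305
q_3 = 1032 ≤ 2778 < 66305 = q_4, so the answer is 33281/1032.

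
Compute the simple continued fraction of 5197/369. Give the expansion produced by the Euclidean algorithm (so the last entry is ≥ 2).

5197 = 14*369 + 31
369 = 11*31 + 28
31 = 1*28 + 3
28 = 9*3 + 1
3 = 3*1 + 0  (stop)
So 5197/369 = [14; 11, 1, 9, 3].

[14; 11, 1, 9, 3]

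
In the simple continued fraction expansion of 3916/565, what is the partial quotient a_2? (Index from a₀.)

13

3916 = 6·565 + 526   →  a_0 = 6
565 = 1·526 + 39   →  a_1 = 1
526 = 13·39 + 19   →  a_2 = 13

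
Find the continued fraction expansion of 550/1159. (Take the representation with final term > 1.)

[0; 2, 9, 3, 9, 2]

550 = 0*1159 + 550
1159 = 2*550 + 59
550 = 9*59 + 19
59 = 3*19 + 2
19 = 9*2 + 1
2 = 2*1 + 0  (stop)
So 550/1159 = [0; 2, 9, 3, 9, 2].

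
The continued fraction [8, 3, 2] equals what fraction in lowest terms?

Fold from the inside: start with 2/1.
  3 + 1/2 = 7/2
  8 + 2/7 = 58/7

58/7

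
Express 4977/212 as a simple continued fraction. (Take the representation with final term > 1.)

[23; 2, 10, 10]

4977 = 23·212 + 101
212 = 2·101 + 10
101 = 10·10 + 1
10 = 10·1 + 0  (stop)
So 4977/212 = [23; 2, 10, 10].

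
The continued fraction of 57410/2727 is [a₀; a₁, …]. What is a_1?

57410 = 21·2727 + 143   →  a_0 = 21
2727 = 19·143 + 10   →  a_1 = 19

19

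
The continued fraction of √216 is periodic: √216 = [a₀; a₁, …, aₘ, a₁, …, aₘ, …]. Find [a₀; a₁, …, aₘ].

[14; 1, 2, 3, 2, 1, 28]

a₀ = ⌊√216⌋ = 14.
With m₀=0, d₀=1 and mₖ₊₁ = dₖaₖ − mₖ, dₖ₊₁ = (n − mₖ₊₁²)/dₖ, aₖ₊₁ = ⌊(a₀+mₖ₊₁)/dₖ₊₁⌋:
  k=1: m=14, d=20, a=1
  k=2: m=6, d=9, a=2
  k=3: m=12, d=8, a=3
  k=4: m=12, d=9, a=2
  k=5: m=6, d=20, a=1
  k=6: m=14, d=1, a=28
d=1 and a=2a₀=28 at k=6, so the next step gives (m, d) = (14, 20) again — its k=1 value — and the period has length 6.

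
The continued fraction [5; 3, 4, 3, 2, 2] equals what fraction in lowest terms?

1253/236

Using pₖ = aₖpₖ₋₁ + pₖ₋₂ and qₖ = aₖqₖ₋₁ + qₖ₋₂:
  k=0: a=5, p=5, q=1
  k=1: a=3, p=16, q=3
  k=2: a=4, p=69, q=13
  k=3: a=3, p=223, q=42
  k=4: a=2, p=515, q=97
  k=5: a=2, p=1253, q=236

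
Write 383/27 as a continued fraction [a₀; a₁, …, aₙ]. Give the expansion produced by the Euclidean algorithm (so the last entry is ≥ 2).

[14; 5, 2, 2]

383 = 14×27 + 5
27 = 5×5 + 2
5 = 2×2 + 1
2 = 2×1 + 0  (stop)
So 383/27 = [14; 5, 2, 2].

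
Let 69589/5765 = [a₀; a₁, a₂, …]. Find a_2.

10

69589 = 12·5765 + 409   →  a_0 = 12
5765 = 14·409 + 39   →  a_1 = 14
409 = 10·39 + 19   →  a_2 = 10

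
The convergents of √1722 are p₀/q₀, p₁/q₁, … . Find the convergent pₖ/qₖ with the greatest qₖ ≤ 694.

13777/332

√1722 = [41; 2, 82, …] (period length 2).
Convergents:
  p_0/q_0 = 41/1
  p_1/q_1 = 83/2
  p_2/q_2 = 6847/165
  p_3/q_3 = 13777/332
  p_4/q_4 = 1136561/27389
q_3 = 332 ≤ 694 < 27389 = q_4, so the answer is 13777/332.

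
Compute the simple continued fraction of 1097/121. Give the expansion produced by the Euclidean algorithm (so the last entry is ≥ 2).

1097 = 9*121 + 8
121 = 15*8 + 1
8 = 8*1 + 0  (stop)
So 1097/121 = [9; 15, 8].

[9; 15, 8]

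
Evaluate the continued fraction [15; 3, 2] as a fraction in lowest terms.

Fold from the inside: start with 2/1.
  3 + 1/2 = 7/2
  15 + 2/7 = 107/7

107/7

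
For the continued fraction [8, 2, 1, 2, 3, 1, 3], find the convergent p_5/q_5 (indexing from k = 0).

Using pₖ = aₖpₖ₋₁ + pₖ₋₂, qₖ = aₖqₖ₋₁ + qₖ₋₂ (with p₋₁=1, p₋₂=0, q₋₁=0, q₋₂=1):
  k=0: a=8, p=8, q=1
  k=1: a=2, p=17, q=2
  k=2: a=1, p=25, q=3
  k=3: a=2, p=67, q=8
  k=4: a=3, p=226, q=27
  k=5: a=1, p=293, q=35

293/35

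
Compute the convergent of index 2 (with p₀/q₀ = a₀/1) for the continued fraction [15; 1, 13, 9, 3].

Using pₖ = aₖpₖ₋₁ + pₖ₋₂, qₖ = aₖqₖ₋₁ + qₖ₋₂ (with p₋₁=1, p₋₂=0, q₋₁=0, q₋₂=1):
  k=0: a=15, p=15, q=1
  k=1: a=1, p=16, q=1
  k=2: a=13, p=223, q=14

223/14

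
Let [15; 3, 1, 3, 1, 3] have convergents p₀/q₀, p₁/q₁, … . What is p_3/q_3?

229/15

Using pₖ = aₖpₖ₋₁ + pₖ₋₂, qₖ = aₖqₖ₋₁ + qₖ₋₂ (with p₋₁=1, p₋₂=0, q₋₁=0, q₋₂=1):
  k=0: a=15, p=15, q=1
  k=1: a=3, p=46, q=3
  k=2: a=1, p=61, q=4
  k=3: a=3, p=229, q=15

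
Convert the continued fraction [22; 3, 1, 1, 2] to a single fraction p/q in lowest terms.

Using pₖ = aₖpₖ₋₁ + pₖ₋₂ and qₖ = aₖqₖ₋₁ + qₖ₋₂:
  k=0: a=22, p=22, q=1
  k=1: a=3, p=67, q=3
  k=2: a=1, p=89, q=4
  k=3: a=1, p=156, q=7
  k=4: a=2, p=401, q=18

401/18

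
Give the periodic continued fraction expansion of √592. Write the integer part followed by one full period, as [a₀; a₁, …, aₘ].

[24; 3, 48]

a₀ = ⌊√592⌋ = 24.
With m₀=0, d₀=1 and mₖ₊₁ = dₖaₖ − mₖ, dₖ₊₁ = (n − mₖ₊₁²)/dₖ, aₖ₊₁ = ⌊(a₀+mₖ₊₁)/dₖ₊₁⌋:
  k=1: m=24, d=16, a=3
  k=2: m=24, d=1, a=48
d=1 and a=2a₀=48 at k=2, so the next step gives (m, d) = (24, 16) again — its k=1 value — and the period has length 2.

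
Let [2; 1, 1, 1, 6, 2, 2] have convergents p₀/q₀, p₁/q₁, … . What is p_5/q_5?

Using pₖ = aₖpₖ₋₁ + pₖ₋₂, qₖ = aₖqₖ₋₁ + qₖ₋₂ (with p₋₁=1, p₋₂=0, q₋₁=0, q₋₂=1):
  k=0: a=2, p=2, q=1
  k=1: a=1, p=3, q=1
  k=2: a=1, p=5, q=2
  k=3: a=1, p=8, q=3
  k=4: a=6, p=53, q=20
  k=5: a=2, p=114, q=43

114/43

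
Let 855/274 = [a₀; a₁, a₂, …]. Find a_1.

8

855 = 3·274 + 33   →  a_0 = 3
274 = 8·33 + 10   →  a_1 = 8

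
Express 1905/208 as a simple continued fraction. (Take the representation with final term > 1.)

[9; 6, 3, 3, 3]

1905 = 9·208 + 33
208 = 6·33 + 10
33 = 3·10 + 3
10 = 3·3 + 1
3 = 3·1 + 0  (stop)
So 1905/208 = [9; 6, 3, 3, 3].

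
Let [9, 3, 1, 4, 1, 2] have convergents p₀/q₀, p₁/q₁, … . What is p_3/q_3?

Using pₖ = aₖpₖ₋₁ + pₖ₋₂, qₖ = aₖqₖ₋₁ + qₖ₋₂ (with p₋₁=1, p₋₂=0, q₋₁=0, q₋₂=1):
  k=0: a=9, p=9, q=1
  k=1: a=3, p=28, q=3
  k=2: a=1, p=37, q=4
  k=3: a=4, p=176, q=19

176/19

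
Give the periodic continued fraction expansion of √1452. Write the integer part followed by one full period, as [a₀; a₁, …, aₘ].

[38; 9, 1, 1, 18, 1, 1, 9, 76]

a₀ = ⌊√1452⌋ = 38.
With m₀=0, d₀=1 and mₖ₊₁ = dₖaₖ − mₖ, dₖ₊₁ = (n − mₖ₊₁²)/dₖ, aₖ₊₁ = ⌊(a₀+mₖ₊₁)/dₖ₊₁⌋:
  k=1: m=38, d=8, a=9
  k=2: m=34, d=37, a=1
  k=3: m=3, d=39, a=1
  k=4: m=36, d=4, a=18
  k=5: m=36, d=39, a=1
  k=6: m=3, d=37, a=1
  k=7: m=34, d=8, a=9
  k=8: m=38, d=1, a=76
d=1 and a=2a₀=76 at k=8, so the next step gives (m, d) = (38, 8) again — its k=1 value — and the period has length 8.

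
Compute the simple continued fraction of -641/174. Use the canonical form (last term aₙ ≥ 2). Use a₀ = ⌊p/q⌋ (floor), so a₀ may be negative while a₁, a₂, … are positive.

-641 = -4·174 + 55
174 = 3·55 + 9
55 = 6·9 + 1
9 = 9·1 + 0  (stop)
So -641/174 = [-4; 3, 6, 9].

[-4; 3, 6, 9]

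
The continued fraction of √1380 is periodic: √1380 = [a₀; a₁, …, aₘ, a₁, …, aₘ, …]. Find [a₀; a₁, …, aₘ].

a₀ = ⌊√1380⌋ = 37.
With m₀=0, d₀=1 and mₖ₊₁ = dₖaₖ − mₖ, dₖ₊₁ = (n − mₖ₊₁²)/dₖ, aₖ₊₁ = ⌊(a₀+mₖ₊₁)/dₖ₊₁⌋:
  k=1: m=37, d=11, a=6
  k=2: m=29, d=49, a=1
  k=3: m=20, d=20, a=2
  k=4: m=20, d=49, a=1
  k=5: m=29, d=11, a=6
  k=6: m=37, d=1, a=74
d=1 and a=2a₀=74 at k=6, so the next step gives (m, d) = (37, 11) again — its k=1 value — and the period has length 6.

[37; 6, 1, 2, 1, 6, 74]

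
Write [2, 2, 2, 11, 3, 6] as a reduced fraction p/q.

Fold from the inside: start with 6/1.
  3 + 1/6 = 19/6
  11 + 6/19 = 215/19
  2 + 19/215 = 449/215
  2 + 215/449 = 1113/449
  2 + 449/1113 = 2675/1113

2675/1113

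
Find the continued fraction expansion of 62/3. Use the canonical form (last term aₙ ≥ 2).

[20; 1, 2]

62 = 20×3 + 2
3 = 1×2 + 1
2 = 2×1 + 0  (stop)
So 62/3 = [20; 1, 2].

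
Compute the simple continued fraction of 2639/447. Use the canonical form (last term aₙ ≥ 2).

2639 = 5×447 + 404
447 = 1×404 + 43
404 = 9×43 + 17
43 = 2×17 + 9
17 = 1×9 + 8
9 = 1×8 + 1
8 = 8×1 + 0  (stop)
So 2639/447 = [5; 1, 9, 2, 1, 1, 8].

[5; 1, 9, 2, 1, 1, 8]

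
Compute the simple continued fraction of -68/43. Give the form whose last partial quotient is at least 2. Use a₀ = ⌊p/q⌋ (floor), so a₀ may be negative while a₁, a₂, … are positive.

[-2; 2, 2, 1, 1, 3]

-68 = -2·43 + 18
43 = 2·18 + 7
18 = 2·7 + 4
7 = 1·4 + 3
4 = 1·3 + 1
3 = 3·1 + 0  (stop)
So -68/43 = [-2; 2, 2, 1, 1, 3].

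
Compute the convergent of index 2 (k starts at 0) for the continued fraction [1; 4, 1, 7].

Using pₖ = aₖpₖ₋₁ + pₖ₋₂, qₖ = aₖqₖ₋₁ + qₖ₋₂ (with p₋₁=1, p₋₂=0, q₋₁=0, q₋₂=1):
  k=0: a=1, p=1, q=1
  k=1: a=4, p=5, q=4
  k=2: a=1, p=6, q=5

6/5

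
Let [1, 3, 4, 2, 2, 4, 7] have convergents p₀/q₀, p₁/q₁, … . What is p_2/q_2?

17/13

Using pₖ = aₖpₖ₋₁ + pₖ₋₂, qₖ = aₖqₖ₋₁ + qₖ₋₂ (with p₋₁=1, p₋₂=0, q₋₁=0, q₋₂=1):
  k=0: a=1, p=1, q=1
  k=1: a=3, p=4, q=3
  k=2: a=4, p=17, q=13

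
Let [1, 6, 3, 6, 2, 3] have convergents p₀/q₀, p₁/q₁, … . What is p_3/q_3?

139/120

Using pₖ = aₖpₖ₋₁ + pₖ₋₂, qₖ = aₖqₖ₋₁ + qₖ₋₂ (with p₋₁=1, p₋₂=0, q₋₁=0, q₋₂=1):
  k=0: a=1, p=1, q=1
  k=1: a=6, p=7, q=6
  k=2: a=3, p=22, q=19
  k=3: a=6, p=139, q=120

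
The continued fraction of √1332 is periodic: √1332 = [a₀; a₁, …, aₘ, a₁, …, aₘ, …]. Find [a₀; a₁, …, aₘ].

a₀ = ⌊√1332⌋ = 36.
With m₀=0, d₀=1 and mₖ₊₁ = dₖaₖ − mₖ, dₖ₊₁ = (n − mₖ₊₁²)/dₖ, aₖ₊₁ = ⌊(a₀+mₖ₊₁)/dₖ₊₁⌋:
  k=1: m=36, d=36, a=2
  k=2: m=36, d=1, a=72
d=1 and a=2a₀=72 at k=2, so the next step gives (m, d) = (36, 36) again — its k=1 value — and the period has length 2.

[36; 2, 72]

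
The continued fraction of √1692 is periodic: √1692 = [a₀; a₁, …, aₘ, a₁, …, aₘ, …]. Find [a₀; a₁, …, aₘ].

a₀ = ⌊√1692⌋ = 41.
With m₀=0, d₀=1 and mₖ₊₁ = dₖaₖ − mₖ, dₖ₊₁ = (n − mₖ₊₁²)/dₖ, aₖ₊₁ = ⌊(a₀+mₖ₊₁)/dₖ₊₁⌋:
  k=1: m=41, d=11, a=7
  k=2: m=36, d=36, a=2
  k=3: m=36, d=11, a=7
  k=4: m=41, d=1, a=82
d=1 and a=2a₀=82 at k=4, so the next step gives (m, d) = (41, 11) again — its k=1 value — and the period has length 4.

[41; 7, 2, 7, 82]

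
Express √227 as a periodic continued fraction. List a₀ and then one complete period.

a₀ = ⌊√227⌋ = 15.

[15; 15, 30]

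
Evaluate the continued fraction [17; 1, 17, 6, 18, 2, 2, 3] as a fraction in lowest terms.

617719/34423

Using pₖ = aₖpₖ₋₁ + pₖ₋₂ and qₖ = aₖqₖ₋₁ + qₖ₋₂:
  k=0: a=17, p=17, q=1
  k=1: a=1, p=18, q=1
  k=2: a=17, p=323, q=18
  k=3: a=6, p=1956, q=109
  k=4: a=18, p=35531, q=1980
  k=5: a=2, p=73018, q=4069
  k=6: a=2, p=181567, q=10118
  k=7: a=3, p=617719, q=34423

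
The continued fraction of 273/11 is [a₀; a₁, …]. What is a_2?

4

273 = 24·11 + 9   →  a_0 = 24
11 = 1·9 + 2   →  a_1 = 1
9 = 4·2 + 1   →  a_2 = 4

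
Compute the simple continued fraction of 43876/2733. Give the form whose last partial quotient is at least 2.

43876 = 16×2733 + 148
2733 = 18×148 + 69
148 = 2×69 + 10
69 = 6×10 + 9
10 = 1×9 + 1
9 = 9×1 + 0  (stop)
So 43876/2733 = [16; 18, 2, 6, 1, 9].

[16; 18, 2, 6, 1, 9]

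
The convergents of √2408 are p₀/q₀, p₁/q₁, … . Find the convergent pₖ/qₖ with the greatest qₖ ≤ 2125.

67375/1373

√2408 = [49; 14, 98, …] (period length 2).
Convergents:
  p_0/q_0 = 49/1
  p_1/q_1 = 687/14
  p_2/q_2 = 67375/1373
  p_3/q_3 = 943937/19236
q_2 = 1373 ≤ 2125 < 19236 = q_3, so the answer is 67375/1373.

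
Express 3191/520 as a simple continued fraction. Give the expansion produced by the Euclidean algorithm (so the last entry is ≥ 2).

[6; 7, 3, 11, 2]

3191 = 6·520 + 71
520 = 7·71 + 23
71 = 3·23 + 2
23 = 11·2 + 1
2 = 2·1 + 0  (stop)
So 3191/520 = [6; 7, 3, 11, 2].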